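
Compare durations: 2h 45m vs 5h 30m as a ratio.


Duration 1: 165 minutes
Duration 2: 330 minutes
Ratio = 165:330
GCD = 165
Simplified = 1:2
As a decimal: 1/2 = 0.50

1:2 (0.50)


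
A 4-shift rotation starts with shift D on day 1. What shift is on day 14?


Shift A

Shifts: A, B, C, D
Start: D (index 3)
Day 14: (3 + 14 - 1) mod 4
= 16 mod 4
= 0
Index 0 → shift A


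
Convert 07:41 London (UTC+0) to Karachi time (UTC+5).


12:41

Time difference = UTC+5 - UTC+0 = +5 hours
New hour = (7 + 5) mod 24
= 12 mod 24 = 12
Minutes unchanged → 12:41


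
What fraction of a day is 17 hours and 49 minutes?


Total minutes: 17×60 + 49 = 1069
Day = 24×60 = 1440 minutes
Fraction = 1069/1440 ≈ 0.7424
As a percentage: 1069/1440 × 100 ≈ 74.24%

0.7424 (74.24%)


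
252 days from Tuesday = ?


Tuesday

Start: Tuesday (index 1)
(1 + 252) mod 7
= 253 mod 7
= 1
Index 1 → Tuesday


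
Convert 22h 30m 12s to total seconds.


Hours: 22 × 3600 = 79200
Minutes: 30 × 60 = 1800
Seconds: 12
Total = 79200 + 1800 + 12 = 81012

81012 seconds


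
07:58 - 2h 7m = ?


05:51

Start: 478 minutes from midnight
Subtract: 127 minutes
Remaining: 478 - 127 = 351
Hours: 5, Minutes: 51


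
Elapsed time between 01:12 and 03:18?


2h 6m

End time in minutes: 3×60 + 18 = 198
Start time in minutes: 1×60 + 12 = 72
Difference = 198 - 72 = 126 minutes
= 2 hours 6 minutes


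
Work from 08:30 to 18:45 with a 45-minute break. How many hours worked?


9h 30m (570 minutes)

Total time = (18×60+45) - (8×60+30)
= 1125 - 510 = 615 min
Minus break: 615 - 45 = 570 min
= 9h 30m


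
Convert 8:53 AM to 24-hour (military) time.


08:53

Input: 8:53 AM
AM hour stays: 8


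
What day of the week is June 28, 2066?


Monday

Zeller's congruence:
q=28, m=6, k=66, j=20
h = (28 + ⌊13×7/5⌋ + 66 + ⌊66/4⌋ + ⌊20/4⌋ - 2×20) mod 7
= (28 + 18 + 66 + 16 + 5 - 40) mod 7
= 93 mod 7 = 2
h=2 → Monday


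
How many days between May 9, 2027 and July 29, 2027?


From May 9, 2027 to July 29, 2027
Rest of May 2027: 31 - 9 = 22
Full months: June 30
Days into July 2027: 29
Total = 22 + 30 + 29 = 81 days

81 days


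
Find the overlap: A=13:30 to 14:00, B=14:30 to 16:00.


0 minutes

Meeting A: 810-840 (in minutes from midnight)
Meeting B: 870-960
Overlap start = max(810, 870) = 870
Overlap end = min(840, 960) = 840
Overlap = max(0, 840 - 870) = 0 min


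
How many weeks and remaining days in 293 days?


Weeks: 293 ÷ 7 = 41 remainder 6

41 weeks 6 days


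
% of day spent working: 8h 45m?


36.5%

Time: 525 minutes
Day: 1440 minutes
Percentage = (525/1440) × 100 ≈ 36.5%


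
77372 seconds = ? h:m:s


Hours: 77372 ÷ 3600 = 21 remainder 1772
Minutes: 1772 ÷ 60 = 29 remainder 32
Seconds: 32

21h 29m 32s


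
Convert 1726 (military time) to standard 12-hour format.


Hour: 17
17 - 12 = 5 → PM

5:26 PM


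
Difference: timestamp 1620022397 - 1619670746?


351651 seconds (97.7 hours / 4.07 days)

Difference = 1620022397 - 1619670746 = 351651 seconds
In hours: 351651 / 3600 ≈ 97.7
In days: 351651 / 86400 ≈ 4.07


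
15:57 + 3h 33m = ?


Start: 957 minutes from midnight
Add: 213 minutes
Total: 1170 minutes
Hours: 1170 ÷ 60 = 19 remainder 30

19:30


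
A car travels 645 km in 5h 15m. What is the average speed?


122.9 km/h

Distance: 645 km
Time: 5h 15m = 315 min = 315/60 = 21/4 hours
Speed = 645 ÷ (21/4) = 645 × 4 / 21 = 2580/21 ≈ 122.9 km/h


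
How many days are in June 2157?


Month: June (month 6)
June has 30 days

30 days


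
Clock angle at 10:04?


Hour hand = 10×30 + 4×0.5 = 302.0°
Minute hand = 4×6 = 24°
Difference = |302.0 - 24| = 278.0°
Since > 180°: 360 - 278.0 = 82.0°

82.0°


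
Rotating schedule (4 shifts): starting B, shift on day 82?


Shift C

Shifts: A, B, C, D
Start: B (index 1)
Day 82: (1 + 82 - 1) mod 4
= 82 mod 4
= 2
Index 2 → shift C


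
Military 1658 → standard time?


Hour: 16
16 - 12 = 4 → PM

4:58 PM


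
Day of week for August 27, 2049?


Zeller's congruence:
q=27, m=8, k=49, j=20
h = (27 + ⌊13×9/5⌋ + 49 + ⌊49/4⌋ + ⌊20/4⌋ - 2×20) mod 7
= (27 + 23 + 49 + 12 + 5 - 40) mod 7
= 76 mod 7 = 6
h=6 → Friday

Friday


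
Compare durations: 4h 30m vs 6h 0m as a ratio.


3:4 (0.75)

Duration 1: 270 minutes
Duration 2: 360 minutes
Ratio = 270:360
GCD = 90
Simplified = 3:4
As a decimal: 3/4 = 0.75


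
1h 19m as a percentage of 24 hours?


Total minutes: 1×60 + 19 = 79
Day = 24×60 = 1440 minutes
Fraction = 79/1440 ≈ 0.0549
As a percentage: 79/1440 × 100 ≈ 5.49%

0.0549 (5.49%)


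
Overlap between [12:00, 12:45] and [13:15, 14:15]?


Meeting A: 720-765 (in minutes from midnight)
Meeting B: 795-855
Overlap start = max(720, 795) = 795
Overlap end = min(765, 855) = 765
Overlap = max(0, 765 - 795) = 0 min

0 minutes


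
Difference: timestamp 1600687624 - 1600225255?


462369 seconds (128.4 hours / 5.35 days)

Difference = 1600687624 - 1600225255 = 462369 seconds
In hours: 462369 / 3600 ≈ 128.4
In days: 462369 / 86400 ≈ 5.35


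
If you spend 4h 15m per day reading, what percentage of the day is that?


17.7%

Time: 255 minutes
Day: 1440 minutes
Percentage = (255/1440) × 100 ≈ 17.7%


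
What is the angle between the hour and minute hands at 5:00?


Hour hand = 5×30 + 0×0.5 = 150.0°
Minute hand = 0×6 = 0°
Difference = |150.0 - 0| = 150.0°

150.0°


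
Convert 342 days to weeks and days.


48 weeks 6 days

Weeks: 342 ÷ 7 = 48 remainder 6


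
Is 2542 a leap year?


Rules: divisible by 4 AND (not by 100 OR by 400)
2542 ÷ 4 = 635 remainder 2 → not divisible by 4
Not divisible by 4 → not a leap year

No


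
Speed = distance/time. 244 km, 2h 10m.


112.6 km/h

Distance: 244 km
Time: 2h 10m = 130 min = 130/60 = 13/6 hours
Speed = 244 ÷ (13/6) = 244 × 6 / 13 = 1464/13 ≈ 112.6 km/h


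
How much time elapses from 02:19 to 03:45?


1h 26m

End time in minutes: 3×60 + 45 = 225
Start time in minutes: 2×60 + 19 = 139
Difference = 225 - 139 = 86 minutes
= 1 hours 26 minutes


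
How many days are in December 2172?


31 days

Month: December (month 12)
December has 31 days


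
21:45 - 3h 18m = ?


Start: 1305 minutes from midnight
Subtract: 198 minutes
Remaining: 1305 - 198 = 1107
Hours: 18, Minutes: 27

18:27


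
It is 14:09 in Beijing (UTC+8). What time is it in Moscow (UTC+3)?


09:09

Time difference = UTC+3 - UTC+8 = -5 hours
New hour = (14 -5) mod 24
= 9 mod 24 = 9
Minutes unchanged → 09:09


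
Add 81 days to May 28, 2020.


August 17, 2020

Start: May 28, 2020
Add 81 days
May 28 → June 1: 31 - 28 + 1 = 4 days (81 - 4 = 77 left)
June 1 → July 1: 30 - 1 + 1 = 30 days (77 - 30 = 47 left)
July 1 → August 1: 31 - 1 + 1 = 31 days (47 - 31 = 16 left)
August 1 + 16 = August 17, 2020


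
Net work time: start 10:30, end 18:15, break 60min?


6h 45m (405 minutes)

Total time = (18×60+15) - (10×60+30)
= 1095 - 630 = 465 min
Minus break: 465 - 60 = 405 min
= 6h 45m


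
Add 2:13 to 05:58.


08:11

Start: 358 minutes from midnight
Add: 133 minutes
Total: 491 minutes
Hours: 491 ÷ 60 = 8 remainder 11


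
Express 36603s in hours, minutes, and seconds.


10h 10m 3s

Hours: 36603 ÷ 3600 = 10 remainder 603
Minutes: 603 ÷ 60 = 10 remainder 3
Seconds: 3


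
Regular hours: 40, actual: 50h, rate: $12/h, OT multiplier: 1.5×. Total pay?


Regular: 40h × $12 = $480.00
Overtime: 50 - 40 = 10h
OT pay: 10h × $12 × 1.5 = $180.00
Total = $480.00 + $180.00 = $660.00

$660.00


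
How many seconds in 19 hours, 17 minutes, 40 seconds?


Hours: 19 × 3600 = 68400
Minutes: 17 × 60 = 1020
Seconds: 40
Total = 68400 + 1020 + 40 = 69460

69460 seconds


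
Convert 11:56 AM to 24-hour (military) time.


Input: 11:56 AM
AM hour stays: 11

11:56


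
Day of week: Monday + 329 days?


Start: Monday (index 0)
(0 + 329) mod 7
= 329 mod 7
= 0
Index 0 → Monday

Monday


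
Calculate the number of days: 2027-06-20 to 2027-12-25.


From June 20, 2027 to December 25, 2027
Rest of June 2027: 30 - 20 = 10
Full months: July 31, August 31, September 30, October 31, November 30
Days into December 2027: 25
Total = 10 + 31 + 31 + 30 + 31 + 30 + 25 = 188 days

188 days


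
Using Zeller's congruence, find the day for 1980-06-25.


Wednesday

Zeller's congruence:
q=25, m=6, k=80, j=19
h = (25 + ⌊13×7/5⌋ + 80 + ⌊80/4⌋ + ⌊19/4⌋ - 2×19) mod 7
= (25 + 18 + 80 + 20 + 4 - 38) mod 7
= 109 mod 7 = 4
h=4 → Wednesday


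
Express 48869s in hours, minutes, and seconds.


Hours: 48869 ÷ 3600 = 13 remainder 2069
Minutes: 2069 ÷ 60 = 34 remainder 29
Seconds: 29

13h 34m 29s


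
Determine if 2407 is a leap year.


Rules: divisible by 4 AND (not by 100 OR by 400)
2407 ÷ 4 = 601 remainder 3 → not divisible by 4
Not divisible by 4 → not a leap year

No


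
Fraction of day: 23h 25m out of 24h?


Total minutes: 23×60 + 25 = 1405
Day = 24×60 = 1440 minutes
Fraction = 1405/1440 ≈ 0.9757
As a percentage: 1405/1440 × 100 ≈ 97.57%

0.9757 (97.57%)


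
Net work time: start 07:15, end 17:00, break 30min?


9h 15m (555 minutes)

Total time = (17×60+0) - (7×60+15)
= 1020 - 435 = 585 min
Minus break: 585 - 30 = 555 min
= 9h 15m


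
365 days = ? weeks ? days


Weeks: 365 ÷ 7 = 52 remainder 1

52 weeks 1 days


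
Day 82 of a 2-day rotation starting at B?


Shifts: A, B
Start: B (index 1)
Day 82: (1 + 82 - 1) mod 2
= 82 mod 2
= 0
Index 0 → shift A

Shift A


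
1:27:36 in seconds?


5256 seconds

Hours: 1 × 3600 = 3600
Minutes: 27 × 60 = 1620
Seconds: 36
Total = 3600 + 1620 + 36 = 5256


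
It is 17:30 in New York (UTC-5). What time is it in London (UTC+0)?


Time difference = UTC+0 - UTC-5 = +5 hours
New hour = (17 + 5) mod 24
= 22 mod 24 = 22
Minutes unchanged → 22:30

22:30


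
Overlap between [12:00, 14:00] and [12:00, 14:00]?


Meeting A: 720-840 (in minutes from midnight)
Meeting B: 720-840
Overlap start = max(720, 720) = 720
Overlap end = min(840, 840) = 840
Overlap = max(0, 840 - 720) = 120 min

120 minutes


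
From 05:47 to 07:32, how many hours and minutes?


End time in minutes: 7×60 + 32 = 452
Start time in minutes: 5×60 + 47 = 347
Difference = 452 - 347 = 105 minutes
= 1 hours 45 minutes

1h 45m


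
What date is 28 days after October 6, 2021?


Start: October 6, 2021
Add 28 days
October 6 → November 1: 31 - 6 + 1 = 26 days (28 - 26 = 2 left)
November 1 + 2 = November 3, 2021

November 3, 2021


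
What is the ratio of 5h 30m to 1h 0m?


11:2 (5.50)

Duration 1: 330 minutes
Duration 2: 60 minutes
Ratio = 330:60
GCD = 30
Simplified = 11:2
As a decimal: 11/2 = 5.50


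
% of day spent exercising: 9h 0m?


37.5%

Time: 540 minutes
Day: 1440 minutes
Percentage = (540/1440) × 100 = 37.5%


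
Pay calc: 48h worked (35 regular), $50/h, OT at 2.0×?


Regular: 35h × $50 = $1750.00
Overtime: 48 - 35 = 13h
OT pay: 13h × $50 × 2.0 = $1300.00
Total = $1750.00 + $1300.00 = $3050.00

$3050.00


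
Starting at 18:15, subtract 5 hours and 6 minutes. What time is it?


13:09

Start: 1095 minutes from midnight
Subtract: 306 minutes
Remaining: 1095 - 306 = 789
Hours: 13, Minutes: 9


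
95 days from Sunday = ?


Start: Sunday (index 6)
(6 + 95) mod 7
= 101 mod 7
= 3
Index 3 → Thursday

Thursday


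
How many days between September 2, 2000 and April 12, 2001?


222 days

From September 2, 2000 to April 12, 2001
Rest of September 2000: 30 - 2 = 28
Full months: October 31, November 30, December 31, January 31, February 2001 28, March 31
Days into April 2001: 12
Total = 28 + 31 + 30 + 31 + 31 + 28 + 31 + 12 = 222 days


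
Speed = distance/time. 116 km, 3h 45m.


30.9 km/h

Distance: 116 km
Time: 3h 45m = 225 min = 225/60 = 15/4 hours
Speed = 116 ÷ (15/4) = 116 × 4 / 15 = 464/15 ≈ 30.9 km/h


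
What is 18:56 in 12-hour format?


6:56 PM

Hour: 18
18 - 12 = 6 → PM


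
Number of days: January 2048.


31 days

Month: January (month 1)
January has 31 days


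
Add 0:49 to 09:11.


Start: 551 minutes from midnight
Add: 49 minutes
Total: 600 minutes
Hours: 600 ÷ 60 = 10 remainder 0

10:00


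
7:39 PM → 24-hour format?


19:39

Input: 7:39 PM
PM: 7 + 12 = 19


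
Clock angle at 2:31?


110.5°

Hour hand = 2×30 + 31×0.5 = 75.5°
Minute hand = 31×6 = 186°
Difference = |75.5 - 186| = 110.5°


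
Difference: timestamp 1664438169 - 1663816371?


621798 seconds (172.7 hours / 7.20 days)

Difference = 1664438169 - 1663816371 = 621798 seconds
In hours: 621798 / 3600 ≈ 172.7
In days: 621798 / 86400 ≈ 7.20


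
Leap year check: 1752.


Yes

Rules: divisible by 4 AND (not by 100 OR by 400)
1752 ÷ 4 = 438 exactly → divisible by 4
1752 ÷ 100 = 17 remainder 52 → not divisible by 100
Divisible by 4 but not by 100 → leap year


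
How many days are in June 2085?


30 days

Month: June (month 6)
June has 30 days


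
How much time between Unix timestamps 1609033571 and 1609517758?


484187 seconds (134.5 hours / 5.60 days)

Difference = 1609517758 - 1609033571 = 484187 seconds
In hours: 484187 / 3600 ≈ 134.5
In days: 484187 / 86400 ≈ 5.60


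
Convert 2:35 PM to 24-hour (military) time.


Input: 2:35 PM
PM: 2 + 12 = 14

14:35


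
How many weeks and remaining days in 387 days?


55 weeks 2 days

Weeks: 387 ÷ 7 = 55 remainder 2


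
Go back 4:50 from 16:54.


Start: 1014 minutes from midnight
Subtract: 290 minutes
Remaining: 1014 - 290 = 724
Hours: 12, Minutes: 4

12:04


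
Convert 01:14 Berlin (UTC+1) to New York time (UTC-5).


19:14 (previous day)

Time difference = UTC-5 - UTC+1 = -6 hours
New hour = (1 -6) mod 24
= -5 mod 24 = 19
Minutes unchanged → 19:14; -5 < 0 → previous day


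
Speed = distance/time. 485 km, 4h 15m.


Distance: 485 km
Time: 4h 15m = 255 min = 255/60 = 17/4 hours
Speed = 485 ÷ (17/4) = 485 × 4 / 17 = 1940/17 ≈ 114.1 km/h

114.1 km/h


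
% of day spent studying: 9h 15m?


Time: 555 minutes
Day: 1440 minutes
Percentage = (555/1440) × 100 ≈ 38.5%

38.5%


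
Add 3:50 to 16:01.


Start: 961 minutes from midnight
Add: 230 minutes
Total: 1191 minutes
Hours: 1191 ÷ 60 = 19 remainder 51

19:51


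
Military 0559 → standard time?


Hour: 5
5 < 12 → AM

5:59 AM


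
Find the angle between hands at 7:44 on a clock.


32.0°

Hour hand = 7×30 + 44×0.5 = 232.0°
Minute hand = 44×6 = 264°
Difference = |232.0 - 264| = 32.0°


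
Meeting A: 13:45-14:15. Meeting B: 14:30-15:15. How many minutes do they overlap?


Meeting A: 825-855 (in minutes from midnight)
Meeting B: 870-915
Overlap start = max(825, 870) = 870
Overlap end = min(855, 915) = 855
Overlap = max(0, 855 - 870) = 0 min

0 minutes


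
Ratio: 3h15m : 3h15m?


Duration 1: 195 minutes
Duration 2: 195 minutes
Ratio = 195:195
GCD = 195
Simplified = 1:1
As a decimal: 1/1 = 1.00

1:1 (1.00)


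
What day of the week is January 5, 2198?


Friday

Zeller's congruence:
q=5, m=13, k=97, j=21
h = (5 + ⌊13×14/5⌋ + 97 + ⌊97/4⌋ + ⌊21/4⌋ - 2×21) mod 7
= (5 + 36 + 97 + 24 + 5 - 42) mod 7
= 125 mod 7 = 6
h=6 → Friday


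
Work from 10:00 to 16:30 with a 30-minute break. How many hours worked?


Total time = (16×60+30) - (10×60+0)
= 990 - 600 = 390 min
Minus break: 390 - 30 = 360 min
= 6h 0m

6h 0m (360 minutes)


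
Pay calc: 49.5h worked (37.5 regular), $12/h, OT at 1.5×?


$666.00

Regular: 37.5h × $12 = $450.00
Overtime: 49.5 - 37.5 = 12.0h
OT pay: 12.0h × $12 × 1.5 = $216.00
Total = $450.00 + $216.00 = $666.00


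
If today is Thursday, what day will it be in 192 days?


Start: Thursday (index 3)
(3 + 192) mod 7
= 195 mod 7
= 6
Index 6 → Sunday

Sunday


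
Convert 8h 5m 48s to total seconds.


Hours: 8 × 3600 = 28800
Minutes: 5 × 60 = 300
Seconds: 48
Total = 28800 + 300 + 48 = 29148

29148 seconds


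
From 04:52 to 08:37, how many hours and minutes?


End time in minutes: 8×60 + 37 = 517
Start time in minutes: 4×60 + 52 = 292
Difference = 517 - 292 = 225 minutes
= 3 hours 45 minutes

3h 45m


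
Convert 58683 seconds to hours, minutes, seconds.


Hours: 58683 ÷ 3600 = 16 remainder 1083
Minutes: 1083 ÷ 60 = 18 remainder 3
Seconds: 3

16h 18m 3s


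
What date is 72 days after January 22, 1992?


April 3, 1992

Start: January 22, 1992
Add 72 days
January 22 → February 1: 31 - 22 + 1 = 10 days (72 - 10 = 62 left)
February 1 → March 1: 29 - 1 + 1 = 29 days (62 - 29 = 33 left)
March 1 → April 1: 31 - 1 + 1 = 31 days (33 - 31 = 2 left)
April 1 + 2 = April 3, 1992


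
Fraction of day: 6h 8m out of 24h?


0.2556 (25.56%)

Total minutes: 6×60 + 8 = 368
Day = 24×60 = 1440 minutes
Fraction = 368/1440 ≈ 0.2556
As a percentage: 368/1440 × 100 ≈ 25.56%


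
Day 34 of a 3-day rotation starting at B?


Shift B

Shifts: A, B, C
Start: B (index 1)
Day 34: (1 + 34 - 1) mod 3
= 34 mod 3
= 1
Index 1 → shift B


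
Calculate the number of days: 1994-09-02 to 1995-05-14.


254 days

From September 2, 1994 to May 14, 1995
Rest of September 1994: 30 - 2 = 28
Full months: October 31, November 30, December 31, January 31, February 1995 28, March 31, April 30
Days into May 1995: 14
Total = 28 + 31 + 30 + 31 + 31 + 28 + 31 + 30 + 14 = 254 days


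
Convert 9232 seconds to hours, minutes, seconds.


Hours: 9232 ÷ 3600 = 2 remainder 2032
Minutes: 2032 ÷ 60 = 33 remainder 52
Seconds: 52

2h 33m 52s


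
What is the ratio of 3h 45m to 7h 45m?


15:31 (0.48)

Duration 1: 225 minutes
Duration 2: 465 minutes
Ratio = 225:465
GCD = 15
Simplified = 15:31
As a decimal: 15/31 ≈ 0.48


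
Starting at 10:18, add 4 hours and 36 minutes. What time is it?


Start: 618 minutes from midnight
Add: 276 minutes
Total: 894 minutes
Hours: 894 ÷ 60 = 14 remainder 54

14:54


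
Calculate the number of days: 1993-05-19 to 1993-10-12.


From May 19, 1993 to October 12, 1993
Rest of May 1993: 31 - 19 = 12
Full months: June 30, July 31, August 31, September 30
Days into October 1993: 12
Total = 12 + 30 + 31 + 31 + 30 + 12 = 146 days

146 days


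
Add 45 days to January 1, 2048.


February 15, 2048

Start: January 1, 2048
Add 45 days
January 1 → February 1: 31 - 1 + 1 = 31 days (45 - 31 = 14 left)
February 1 + 14 = February 15, 2048


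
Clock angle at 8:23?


113.5°

Hour hand = 8×30 + 23×0.5 = 251.5°
Minute hand = 23×6 = 138°
Difference = |251.5 - 138| = 113.5°


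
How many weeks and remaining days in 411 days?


Weeks: 411 ÷ 7 = 58 remainder 5

58 weeks 5 days


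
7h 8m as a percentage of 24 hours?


0.2972 (29.72%)

Total minutes: 7×60 + 8 = 428
Day = 24×60 = 1440 minutes
Fraction = 428/1440 ≈ 0.2972
As a percentage: 428/1440 × 100 ≈ 29.72%


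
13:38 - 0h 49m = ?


Start: 818 minutes from midnight
Subtract: 49 minutes
Remaining: 818 - 49 = 769
Hours: 12, Minutes: 49

12:49


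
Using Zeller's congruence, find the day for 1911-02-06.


Monday

Zeller's congruence:
q=6, m=14, k=10, j=19
h = (6 + ⌊13×15/5⌋ + 10 + ⌊10/4⌋ + ⌊19/4⌋ - 2×19) mod 7
= (6 + 39 + 10 + 2 + 4 - 38) mod 7
= 23 mod 7 = 2
h=2 → Monday


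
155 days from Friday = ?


Start: Friday (index 4)
(4 + 155) mod 7
= 159 mod 7
= 5
Index 5 → Saturday

Saturday


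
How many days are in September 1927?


Month: September (month 9)
September has 30 days

30 days


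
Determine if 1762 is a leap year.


Rules: divisible by 4 AND (not by 100 OR by 400)
1762 ÷ 4 = 440 remainder 2 → not divisible by 4
Not divisible by 4 → not a leap year

No


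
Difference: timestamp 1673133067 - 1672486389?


Difference = 1673133067 - 1672486389 = 646678 seconds
In hours: 646678 / 3600 ≈ 179.6
In days: 646678 / 86400 ≈ 7.48

646678 seconds (179.6 hours / 7.48 days)


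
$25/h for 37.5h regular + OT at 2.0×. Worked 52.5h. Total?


Regular: 37.5h × $25 = $937.50
Overtime: 52.5 - 37.5 = 15.0h
OT pay: 15.0h × $25 × 2.0 = $750.00
Total = $937.50 + $750.00 = $1687.50

$1687.50


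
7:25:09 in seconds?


26709 seconds

Hours: 7 × 3600 = 25200
Minutes: 25 × 60 = 1500
Seconds: 9
Total = 25200 + 1500 + 9 = 26709


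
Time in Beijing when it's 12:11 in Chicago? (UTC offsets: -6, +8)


02:11 (next day)

Time difference = UTC+8 - UTC-6 = +14 hours
New hour = (12 + 14) mod 24
= 26 mod 24 = 2
Minutes unchanged → 02:11; 26 ≥ 24 → next day


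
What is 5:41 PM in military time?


Input: 5:41 PM
PM: 5 + 12 = 17

17:41


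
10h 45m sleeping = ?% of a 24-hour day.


Time: 645 minutes
Day: 1440 minutes
Percentage = (645/1440) × 100 ≈ 44.8%

44.8%


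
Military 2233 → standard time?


10:33 PM

Hour: 22
22 - 12 = 10 → PM


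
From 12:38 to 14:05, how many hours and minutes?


End time in minutes: 14×60 + 5 = 845
Start time in minutes: 12×60 + 38 = 758
Difference = 845 - 758 = 87 minutes
= 1 hours 27 minutes

1h 27m


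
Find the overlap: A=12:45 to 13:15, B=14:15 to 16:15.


Meeting A: 765-795 (in minutes from midnight)
Meeting B: 855-975
Overlap start = max(765, 855) = 855
Overlap end = min(795, 975) = 795
Overlap = max(0, 795 - 855) = 0 min

0 minutes


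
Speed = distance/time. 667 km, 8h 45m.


Distance: 667 km
Time: 8h 45m = 525 min = 525/60 = 35/4 hours
Speed = 667 ÷ (35/4) = 667 × 4 / 35 = 2668/35 ≈ 76.2 km/h

76.2 km/h


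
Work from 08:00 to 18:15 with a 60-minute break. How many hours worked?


Total time = (18×60+15) - (8×60+0)
= 1095 - 480 = 615 min
Minus break: 615 - 60 = 555 min
= 9h 15m

9h 15m (555 minutes)


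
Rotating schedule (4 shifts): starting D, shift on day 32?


Shifts: A, B, C, D
Start: D (index 3)
Day 32: (3 + 32 - 1) mod 4
= 34 mod 4
= 2
Index 2 → shift C

Shift C


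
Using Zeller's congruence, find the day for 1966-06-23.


Thursday

Zeller's congruence:
q=23, m=6, k=66, j=19
h = (23 + ⌊13×7/5⌋ + 66 + ⌊66/4⌋ + ⌊19/4⌋ - 2×19) mod 7
= (23 + 18 + 66 + 16 + 4 - 38) mod 7
= 89 mod 7 = 5
h=5 → Thursday


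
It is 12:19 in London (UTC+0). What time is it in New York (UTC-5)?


Time difference = UTC-5 - UTC+0 = -5 hours
New hour = (12 -5) mod 24
= 7 mod 24 = 7
Minutes unchanged → 07:19

07:19


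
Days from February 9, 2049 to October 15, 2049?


248 days

From February 9, 2049 to October 15, 2049
Rest of February 2049: 28 - 9 = 19
Full months: March 31, April 30, May 31, June 30, July 31, August 31, September 30
Days into October 2049: 15
Total = 19 + 31 + 30 + 31 + 30 + 31 + 31 + 30 + 15 = 248 days


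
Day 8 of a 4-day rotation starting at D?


Shifts: A, B, C, D
Start: D (index 3)
Day 8: (3 + 8 - 1) mod 4
= 10 mod 4
= 2
Index 2 → shift C

Shift C


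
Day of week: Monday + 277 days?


Start: Monday (index 0)
(0 + 277) mod 7
= 277 mod 7
= 4
Index 4 → Friday

Friday


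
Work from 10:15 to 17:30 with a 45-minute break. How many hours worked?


Total time = (17×60+30) - (10×60+15)
= 1050 - 615 = 435 min
Minus break: 435 - 45 = 390 min
= 6h 30m

6h 30m (390 minutes)


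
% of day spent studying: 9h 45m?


Time: 585 minutes
Day: 1440 minutes
Percentage = (585/1440) × 100 ≈ 40.6%

40.6%


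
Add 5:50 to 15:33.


21:23

Start: 933 minutes from midnight
Add: 350 minutes
Total: 1283 minutes
Hours: 1283 ÷ 60 = 21 remainder 23


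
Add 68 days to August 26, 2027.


November 2, 2027

Start: August 26, 2027
Add 68 days
August 26 → September 1: 31 - 26 + 1 = 6 days (68 - 6 = 62 left)
September 1 → October 1: 30 - 1 + 1 = 30 days (62 - 30 = 32 left)
October 1 → November 1: 31 - 1 + 1 = 31 days (32 - 31 = 1 left)
November 1 + 1 = November 2, 2027


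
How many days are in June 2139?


30 days

Month: June (month 6)
June has 30 days


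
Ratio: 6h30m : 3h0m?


Duration 1: 390 minutes
Duration 2: 180 minutes
Ratio = 390:180
GCD = 30
Simplified = 13:6
As a decimal: 13/6 ≈ 2.17

13:6 (2.17)


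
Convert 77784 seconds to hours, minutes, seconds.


Hours: 77784 ÷ 3600 = 21 remainder 2184
Minutes: 2184 ÷ 60 = 36 remainder 24
Seconds: 24

21h 36m 24s


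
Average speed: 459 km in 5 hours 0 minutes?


Distance: 459 km
Time: 5 hours
Speed = 459 / 5 = 91.8 km/h

91.8 km/h


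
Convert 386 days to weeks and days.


Weeks: 386 ÷ 7 = 55 remainder 1

55 weeks 1 days


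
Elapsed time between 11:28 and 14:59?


End time in minutes: 14×60 + 59 = 899
Start time in minutes: 11×60 + 28 = 688
Difference = 899 - 688 = 211 minutes
= 3 hours 31 minutes

3h 31m


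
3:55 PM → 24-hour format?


Input: 3:55 PM
PM: 3 + 12 = 15

15:55


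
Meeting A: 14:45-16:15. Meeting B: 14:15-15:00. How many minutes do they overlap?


Meeting A: 885-975 (in minutes from midnight)
Meeting B: 855-900
Overlap start = max(885, 855) = 885
Overlap end = min(975, 900) = 900
Overlap = max(0, 900 - 885) = 15 min

15 minutes


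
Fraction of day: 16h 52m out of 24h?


0.7028 (70.28%)

Total minutes: 16×60 + 52 = 1012
Day = 24×60 = 1440 minutes
Fraction = 1012/1440 ≈ 0.7028
As a percentage: 1012/1440 × 100 ≈ 70.28%


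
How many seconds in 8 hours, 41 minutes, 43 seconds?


31303 seconds

Hours: 8 × 3600 = 28800
Minutes: 41 × 60 = 2460
Seconds: 43
Total = 28800 + 2460 + 43 = 31303


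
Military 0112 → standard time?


1:12 AM

Hour: 1
1 < 12 → AM


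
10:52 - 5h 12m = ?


05:40

Start: 652 minutes from midnight
Subtract: 312 minutes
Remaining: 652 - 312 = 340
Hours: 5, Minutes: 40


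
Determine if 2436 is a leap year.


Yes

Rules: divisible by 4 AND (not by 100 OR by 400)
2436 ÷ 4 = 609 exactly → divisible by 4
2436 ÷ 100 = 24 remainder 36 → not divisible by 100
Divisible by 4 but not by 100 → leap year


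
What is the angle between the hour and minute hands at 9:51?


Hour hand = 9×30 + 51×0.5 = 295.5°
Minute hand = 51×6 = 306°
Difference = |295.5 - 306| = 10.5°

10.5°


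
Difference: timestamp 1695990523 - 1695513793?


Difference = 1695990523 - 1695513793 = 476730 seconds
In hours: 476730 / 3600 ≈ 132.4
In days: 476730 / 86400 ≈ 5.52

476730 seconds (132.4 hours / 5.52 days)


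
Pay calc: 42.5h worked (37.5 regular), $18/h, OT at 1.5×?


$810.00

Regular: 37.5h × $18 = $675.00
Overtime: 42.5 - 37.5 = 5.0h
OT pay: 5.0h × $18 × 1.5 = $135.00
Total = $675.00 + $135.00 = $810.00


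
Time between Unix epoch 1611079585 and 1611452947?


373362 seconds (103.7 hours / 4.32 days)

Difference = 1611452947 - 1611079585 = 373362 seconds
In hours: 373362 / 3600 ≈ 103.7
In days: 373362 / 86400 ≈ 4.32


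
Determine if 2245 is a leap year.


Rules: divisible by 4 AND (not by 100 OR by 400)
2245 ÷ 4 = 561 remainder 1 → not divisible by 4
Not divisible by 4 → not a leap year

No


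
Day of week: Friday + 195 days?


Start: Friday (index 4)
(4 + 195) mod 7
= 199 mod 7
= 3
Index 3 → Thursday

Thursday


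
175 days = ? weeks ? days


25 weeks 0 days

Weeks: 175 ÷ 7 = 25 remainder 0


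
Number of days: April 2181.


Month: April (month 4)
April has 30 days

30 days


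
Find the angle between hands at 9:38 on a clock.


Hour hand = 9×30 + 38×0.5 = 289.0°
Minute hand = 38×6 = 228°
Difference = |289.0 - 228| = 61.0°

61.0°


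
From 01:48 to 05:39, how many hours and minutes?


End time in minutes: 5×60 + 39 = 339
Start time in minutes: 1×60 + 48 = 108
Difference = 339 - 108 = 231 minutes
= 3 hours 51 minutes

3h 51m


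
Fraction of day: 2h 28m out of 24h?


Total minutes: 2×60 + 28 = 148
Day = 24×60 = 1440 minutes
Fraction = 148/1440 ≈ 0.1028
As a percentage: 148/1440 × 100 ≈ 10.28%

0.1028 (10.28%)


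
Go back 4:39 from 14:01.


09:22

Start: 841 minutes from midnight
Subtract: 279 minutes
Remaining: 841 - 279 = 562
Hours: 9, Minutes: 22


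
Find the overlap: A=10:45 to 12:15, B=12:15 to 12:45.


0 minutes

Meeting A: 645-735 (in minutes from midnight)
Meeting B: 735-765
Overlap start = max(645, 735) = 735
Overlap end = min(735, 765) = 735
Overlap = max(0, 735 - 735) = 0 min


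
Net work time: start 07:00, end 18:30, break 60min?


10h 30m (630 minutes)

Total time = (18×60+30) - (7×60+0)
= 1110 - 420 = 690 min
Minus break: 690 - 60 = 630 min
= 10h 30m


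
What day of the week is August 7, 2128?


Saturday

Zeller's congruence:
q=7, m=8, k=28, j=21
h = (7 + ⌊13×9/5⌋ + 28 + ⌊28/4⌋ + ⌊21/4⌋ - 2×21) mod 7
= (7 + 23 + 28 + 7 + 5 - 42) mod 7
= 28 mod 7 = 0
h=0 → Saturday


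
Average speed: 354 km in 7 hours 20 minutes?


Distance: 354 km
Time: 7h 20m = 440 min = 440/60 = 22/3 hours
Speed = 354 ÷ (22/3) = 354 × 3 / 22 = 1062/22 ≈ 48.3 km/h

48.3 km/h


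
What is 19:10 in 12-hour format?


7:10 PM

Hour: 19
19 - 12 = 7 → PM


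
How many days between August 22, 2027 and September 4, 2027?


13 days

From August 22, 2027 to September 4, 2027
Rest of August 2027: 31 - 22 = 9
Days into September 2027: 4
Total = 9 + 4 = 13 days


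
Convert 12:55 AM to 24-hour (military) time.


00:55

Input: 12:55 AM
12 AM → 00 (midnight)


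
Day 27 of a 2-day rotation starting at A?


Shift A

Shifts: A, B
Start: A (index 0)
Day 27: (0 + 27 - 1) mod 2
= 26 mod 2
= 0
Index 0 → shift A


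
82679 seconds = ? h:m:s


22h 57m 59s

Hours: 82679 ÷ 3600 = 22 remainder 3479
Minutes: 3479 ÷ 60 = 57 remainder 59
Seconds: 59


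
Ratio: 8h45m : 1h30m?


35:6 (5.83)

Duration 1: 525 minutes
Duration 2: 90 minutes
Ratio = 525:90
GCD = 15
Simplified = 35:6
As a decimal: 35/6 ≈ 5.83


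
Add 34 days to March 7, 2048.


April 10, 2048

Start: March 7, 2048
Add 34 days
March 7 → April 1: 31 - 7 + 1 = 25 days (34 - 25 = 9 left)
April 1 + 9 = April 10, 2048


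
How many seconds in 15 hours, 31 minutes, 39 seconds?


Hours: 15 × 3600 = 54000
Minutes: 31 × 60 = 1860
Seconds: 39
Total = 54000 + 1860 + 39 = 55899

55899 seconds


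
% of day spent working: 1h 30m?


6.3%

Time: 90 minutes
Day: 1440 minutes
Percentage = (90/1440) × 100 ≈ 6.3%


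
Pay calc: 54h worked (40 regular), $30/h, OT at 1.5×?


$1830.00

Regular: 40h × $30 = $1200.00
Overtime: 54 - 40 = 14h
OT pay: 14h × $30 × 1.5 = $630.00
Total = $1200.00 + $630.00 = $1830.00


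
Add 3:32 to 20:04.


23:36

Start: 1204 minutes from midnight
Add: 212 minutes
Total: 1416 minutes
Hours: 1416 ÷ 60 = 23 remainder 36


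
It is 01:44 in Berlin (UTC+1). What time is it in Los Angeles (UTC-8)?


16:44 (previous day)

Time difference = UTC-8 - UTC+1 = -9 hours
New hour = (1 -9) mod 24
= -8 mod 24 = 16
Minutes unchanged → 16:44; -8 < 0 → previous day


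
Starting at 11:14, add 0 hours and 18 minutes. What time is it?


Start: 674 minutes from midnight
Add: 18 minutes
Total: 692 minutes
Hours: 692 ÷ 60 = 11 remainder 32

11:32


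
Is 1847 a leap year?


No

Rules: divisible by 4 AND (not by 100 OR by 400)
1847 ÷ 4 = 461 remainder 3 → not divisible by 4
Not divisible by 4 → not a leap year


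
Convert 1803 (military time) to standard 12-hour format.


6:03 PM

Hour: 18
18 - 12 = 6 → PM


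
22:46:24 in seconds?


Hours: 22 × 3600 = 79200
Minutes: 46 × 60 = 2760
Seconds: 24
Total = 79200 + 2760 + 24 = 81984

81984 seconds


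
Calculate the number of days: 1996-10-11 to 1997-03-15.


From October 11, 1996 to March 15, 1997
Rest of October 1996: 31 - 11 = 20
Full months: November 30, December 31, January 31, February 1997 28
Days into March 1997: 15
Total = 20 + 30 + 31 + 31 + 28 + 15 = 155 days

155 days


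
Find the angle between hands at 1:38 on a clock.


179.0°

Hour hand = 1×30 + 38×0.5 = 49.0°
Minute hand = 38×6 = 228°
Difference = |49.0 - 228| = 179.0°


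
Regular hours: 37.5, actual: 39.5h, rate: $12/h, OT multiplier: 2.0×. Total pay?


Regular: 37.5h × $12 = $450.00
Overtime: 39.5 - 37.5 = 2.0h
OT pay: 2.0h × $12 × 2.0 = $48.00
Total = $450.00 + $48.00 = $498.00

$498.00


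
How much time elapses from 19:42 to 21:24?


1h 42m

End time in minutes: 21×60 + 24 = 1284
Start time in minutes: 19×60 + 42 = 1182
Difference = 1284 - 1182 = 102 minutes
= 1 hours 42 minutes


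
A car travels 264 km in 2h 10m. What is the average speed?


121.8 km/h

Distance: 264 km
Time: 2h 10m = 130 min = 130/60 = 13/6 hours
Speed = 264 ÷ (13/6) = 264 × 6 / 13 = 1584/13 ≈ 121.8 km/h


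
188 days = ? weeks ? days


Weeks: 188 ÷ 7 = 26 remainder 6

26 weeks 6 days


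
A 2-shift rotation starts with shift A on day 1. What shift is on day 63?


Shift A

Shifts: A, B
Start: A (index 0)
Day 63: (0 + 63 - 1) mod 2
= 62 mod 2
= 0
Index 0 → shift A


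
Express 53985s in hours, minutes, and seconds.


Hours: 53985 ÷ 3600 = 14 remainder 3585
Minutes: 3585 ÷ 60 = 59 remainder 45
Seconds: 45

14h 59m 45s


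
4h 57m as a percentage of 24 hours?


0.2063 (20.63%)

Total minutes: 4×60 + 57 = 297
Day = 24×60 = 1440 minutes
Fraction = 297/1440 ≈ 0.2063
As a percentage: 297/1440 × 100 ≈ 20.63%


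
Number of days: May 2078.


Month: May (month 5)
May has 31 days

31 days


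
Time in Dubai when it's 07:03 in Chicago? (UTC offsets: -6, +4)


17:03

Time difference = UTC+4 - UTC-6 = +10 hours
New hour = (7 + 10) mod 24
= 17 mod 24 = 17
Minutes unchanged → 17:03


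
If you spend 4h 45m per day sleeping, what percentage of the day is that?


Time: 285 minutes
Day: 1440 minutes
Percentage = (285/1440) × 100 ≈ 19.8%

19.8%


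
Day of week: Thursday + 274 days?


Start: Thursday (index 3)
(3 + 274) mod 7
= 277 mod 7
= 4
Index 4 → Friday

Friday


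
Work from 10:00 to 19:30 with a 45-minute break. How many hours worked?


8h 45m (525 minutes)

Total time = (19×60+30) - (10×60+0)
= 1170 - 600 = 570 min
Minus break: 570 - 45 = 525 min
= 8h 45m


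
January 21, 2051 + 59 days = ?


Start: January 21, 2051
Add 59 days
January 21 → February 1: 31 - 21 + 1 = 11 days (59 - 11 = 48 left)
February 1 → March 1: 28 - 1 + 1 = 28 days (48 - 28 = 20 left)
March 1 + 20 = March 21, 2051

March 21, 2051


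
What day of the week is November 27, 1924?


Thursday

Zeller's congruence:
q=27, m=11, k=24, j=19
h = (27 + ⌊13×12/5⌋ + 24 + ⌊24/4⌋ + ⌊19/4⌋ - 2×19) mod 7
= (27 + 31 + 24 + 6 + 4 - 38) mod 7
= 54 mod 7 = 5
h=5 → Thursday


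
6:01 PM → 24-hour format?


18:01

Input: 6:01 PM
PM: 6 + 12 = 18


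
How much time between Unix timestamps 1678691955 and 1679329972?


Difference = 1679329972 - 1678691955 = 638017 seconds
In hours: 638017 / 3600 ≈ 177.2
In days: 638017 / 86400 ≈ 7.38

638017 seconds (177.2 hours / 7.38 days)


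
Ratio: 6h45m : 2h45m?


27:11 (2.45)

Duration 1: 405 minutes
Duration 2: 165 minutes
Ratio = 405:165
GCD = 15
Simplified = 27:11
As a decimal: 27/11 ≈ 2.45


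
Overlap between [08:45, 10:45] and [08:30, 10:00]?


75 minutes

Meeting A: 525-645 (in minutes from midnight)
Meeting B: 510-600
Overlap start = max(525, 510) = 525
Overlap end = min(645, 600) = 600
Overlap = max(0, 600 - 525) = 75 min


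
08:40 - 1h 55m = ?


06:45

Start: 520 minutes from midnight
Subtract: 115 minutes
Remaining: 520 - 115 = 405
Hours: 6, Minutes: 45


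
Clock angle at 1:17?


Hour hand = 1×30 + 17×0.5 = 38.5°
Minute hand = 17×6 = 102°
Difference = |38.5 - 102| = 63.5°

63.5°


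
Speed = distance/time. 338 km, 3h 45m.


Distance: 338 km
Time: 3h 45m = 225 min = 225/60 = 15/4 hours
Speed = 338 ÷ (15/4) = 338 × 4 / 15 = 1352/15 ≈ 90.1 km/h

90.1 km/h


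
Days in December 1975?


31 days

Month: December (month 12)
December has 31 days


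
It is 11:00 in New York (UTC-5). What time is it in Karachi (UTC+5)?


21:00

Time difference = UTC+5 - UTC-5 = +10 hours
New hour = (11 + 10) mod 24
= 21 mod 24 = 21
Minutes unchanged → 21:00


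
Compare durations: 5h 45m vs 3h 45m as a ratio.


23:15 (1.53)

Duration 1: 345 minutes
Duration 2: 225 minutes
Ratio = 345:225
GCD = 15
Simplified = 23:15
As a decimal: 23/15 ≈ 1.53


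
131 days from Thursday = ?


Start: Thursday (index 3)
(3 + 131) mod 7
= 134 mod 7
= 1
Index 1 → Tuesday

Tuesday


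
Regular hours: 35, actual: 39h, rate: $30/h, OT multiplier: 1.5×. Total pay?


Regular: 35h × $30 = $1050.00
Overtime: 39 - 35 = 4h
OT pay: 4h × $30 × 1.5 = $180.00
Total = $1050.00 + $180.00 = $1230.00

$1230.00


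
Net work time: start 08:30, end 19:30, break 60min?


Total time = (19×60+30) - (8×60+30)
= 1170 - 510 = 660 min
Minus break: 660 - 60 = 600 min
= 10h 0m

10h 0m (600 minutes)


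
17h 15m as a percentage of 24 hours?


0.7188 (71.88%)

Total minutes: 17×60 + 15 = 1035
Day = 24×60 = 1440 minutes
Fraction = 1035/1440 ≈ 0.7188
As a percentage: 1035/1440 × 100 ≈ 71.88%


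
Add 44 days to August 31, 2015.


Start: August 31, 2015
Add 44 days
August 31 → September 1: 31 - 31 + 1 = 1 days (44 - 1 = 43 left)
September 1 → October 1: 30 - 1 + 1 = 30 days (43 - 30 = 13 left)
October 1 + 13 = October 14, 2015

October 14, 2015


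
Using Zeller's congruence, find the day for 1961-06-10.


Zeller's congruence:
q=10, m=6, k=61, j=19
h = (10 + ⌊13×7/5⌋ + 61 + ⌊61/4⌋ + ⌊19/4⌋ - 2×19) mod 7
= (10 + 18 + 61 + 15 + 4 - 38) mod 7
= 70 mod 7 = 0
h=0 → Saturday

Saturday


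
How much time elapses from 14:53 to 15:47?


End time in minutes: 15×60 + 47 = 947
Start time in minutes: 14×60 + 53 = 893
Difference = 947 - 893 = 54 minutes
= 0 hours 54 minutes

0h 54m


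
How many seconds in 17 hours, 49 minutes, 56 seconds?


64196 seconds

Hours: 17 × 3600 = 61200
Minutes: 49 × 60 = 2940
Seconds: 56
Total = 61200 + 2940 + 56 = 64196


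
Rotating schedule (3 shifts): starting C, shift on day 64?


Shift C

Shifts: A, B, C
Start: C (index 2)
Day 64: (2 + 64 - 1) mod 3
= 65 mod 3
= 2
Index 2 → shift C


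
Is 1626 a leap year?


Rules: divisible by 4 AND (not by 100 OR by 400)
1626 ÷ 4 = 406 remainder 2 → not divisible by 4
Not divisible by 4 → not a leap year

No


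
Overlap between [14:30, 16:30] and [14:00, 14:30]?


Meeting A: 870-990 (in minutes from midnight)
Meeting B: 840-870
Overlap start = max(870, 840) = 870
Overlap end = min(990, 870) = 870
Overlap = max(0, 870 - 870) = 0 min

0 minutes


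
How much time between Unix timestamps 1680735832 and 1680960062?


224230 seconds (62.3 hours / 2.60 days)

Difference = 1680960062 - 1680735832 = 224230 seconds
In hours: 224230 / 3600 ≈ 62.3
In days: 224230 / 86400 ≈ 2.60


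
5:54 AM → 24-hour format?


05:54

Input: 5:54 AM
AM hour stays: 5


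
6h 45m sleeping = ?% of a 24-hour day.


28.1%

Time: 405 minutes
Day: 1440 minutes
Percentage = (405/1440) × 100 ≈ 28.1%


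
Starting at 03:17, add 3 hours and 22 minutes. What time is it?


Start: 197 minutes from midnight
Add: 202 minutes
Total: 399 minutes
Hours: 399 ÷ 60 = 6 remainder 39

06:39


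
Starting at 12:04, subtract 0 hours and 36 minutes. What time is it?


Start: 724 minutes from midnight
Subtract: 36 minutes
Remaining: 724 - 36 = 688
Hours: 11, Minutes: 28

11:28


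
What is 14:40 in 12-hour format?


2:40 PM

Hour: 14
14 - 12 = 2 → PM


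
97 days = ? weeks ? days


13 weeks 6 days

Weeks: 97 ÷ 7 = 13 remainder 6


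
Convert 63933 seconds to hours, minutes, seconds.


Hours: 63933 ÷ 3600 = 17 remainder 2733
Minutes: 2733 ÷ 60 = 45 remainder 33
Seconds: 33

17h 45m 33s
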